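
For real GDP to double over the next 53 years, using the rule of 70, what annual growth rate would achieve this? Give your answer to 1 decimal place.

70 / 53 ≈ 1.32, so about 1.3% a year.

1.3% a year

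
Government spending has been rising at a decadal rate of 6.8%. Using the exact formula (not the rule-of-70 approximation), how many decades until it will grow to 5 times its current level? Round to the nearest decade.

24 decades

t = ln(5) / ln(1 + 0.068) = 1.6094 / 0.065788 ≈ 24.46.
≈ 24 decades.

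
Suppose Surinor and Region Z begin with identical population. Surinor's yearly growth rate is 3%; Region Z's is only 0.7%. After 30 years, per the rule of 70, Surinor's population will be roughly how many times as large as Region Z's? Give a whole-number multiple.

2 times

Surinor pulls ahead at 2.3 pp per year, so the ratio doubles every 70/2.3 ≈ 30.43 years.
In 30 years that's 0.99 doublings: 2^0.99 ≈ 2.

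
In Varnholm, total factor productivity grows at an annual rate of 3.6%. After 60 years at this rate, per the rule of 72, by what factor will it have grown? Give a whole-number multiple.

about 8 times

72/3.6 ≈ 20.00 years per doubling.
60 years fits 3 doublings: 2^3 = 8.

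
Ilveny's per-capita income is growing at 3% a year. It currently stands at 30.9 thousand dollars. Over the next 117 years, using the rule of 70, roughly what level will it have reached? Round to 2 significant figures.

≈ 1000 thousand dollars

Doubling time ≈ 70/3 = 23.33 years.
117 years is 117/23.33 ≈ 5.02 doublings, a factor of 2^5.02 ≈ 32.45.
30.9 × 32.45 ≈ 1000 thousand dollars.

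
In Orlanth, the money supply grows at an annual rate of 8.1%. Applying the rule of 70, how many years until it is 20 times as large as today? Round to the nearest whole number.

One doubling takes 70/8.1 = 8.64 years.
Reaching 20× takes log₂(20) ≈ 4.32 doublings.
4.32 × 8.64 ≈ 37 years.

roughly 37 years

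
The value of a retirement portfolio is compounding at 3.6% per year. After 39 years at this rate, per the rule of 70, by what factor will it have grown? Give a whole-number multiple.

Doubling time ≈ 70/3.6 = 19.44 years.
39/19.44 ≈ 2 doublings, so about 2^2 = 4×.

around 4 times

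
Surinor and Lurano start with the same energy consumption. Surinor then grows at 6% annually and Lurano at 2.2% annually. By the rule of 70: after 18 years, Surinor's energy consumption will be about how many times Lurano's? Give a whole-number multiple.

Only the 3.8-point difference matters.
70/3.8 ≈ 18.42 years per doubling of the ratio; 18 years gives 0.98 doublings, so ≈ 2×.

2 times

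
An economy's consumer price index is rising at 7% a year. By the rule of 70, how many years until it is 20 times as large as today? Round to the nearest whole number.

One doubling takes 70/7 = 10.00 years.
Reaching 20× takes log₂(20) ≈ 4.32 doublings.
4.32 × 10.00 ≈ 43 years.

around 43 years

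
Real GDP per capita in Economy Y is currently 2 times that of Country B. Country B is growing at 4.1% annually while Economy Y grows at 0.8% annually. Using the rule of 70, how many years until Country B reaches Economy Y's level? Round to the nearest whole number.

The growth-rate gap is 4.1% − 0.8% = 3.3 percentage points.
So the ratio between them halves every 70/3.3 ≈ 21.21 years.
A 2 times gap closes after 1 halving: 1 × 21.21 ≈ 21 years.

about 21 years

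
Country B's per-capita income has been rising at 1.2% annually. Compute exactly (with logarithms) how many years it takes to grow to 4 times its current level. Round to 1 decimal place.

t = ln(4) / ln(1 + 0.012) = 1.3863 / 0.011929 ≈ 116.21.

116.2 years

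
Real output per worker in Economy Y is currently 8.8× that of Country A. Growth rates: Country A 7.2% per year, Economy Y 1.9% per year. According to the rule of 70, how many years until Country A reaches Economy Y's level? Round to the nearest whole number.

roughly 41 years

What matters is the difference: 5.3 pp.
Rule of 70 on the gap: the ratio halves every 70/5.3 ≈ 13.21 years.
An 8.8× gap takes log₂(8.8) ≈ 3.14 halvings to close: 3.14 × 13.21 ≈ 41 years.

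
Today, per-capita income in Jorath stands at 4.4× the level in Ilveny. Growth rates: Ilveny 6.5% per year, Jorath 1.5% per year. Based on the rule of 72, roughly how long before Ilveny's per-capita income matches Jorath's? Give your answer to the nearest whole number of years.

about 31 years

What matters is the difference: 5 pp.
Rule of 72 on the gap: the ratio halves every 72/5 ≈ 14.40 years.
A 4.4× gap takes log₂(4.4) ≈ 2.14 halvings to close: 2.14 × 14.40 ≈ 31 years.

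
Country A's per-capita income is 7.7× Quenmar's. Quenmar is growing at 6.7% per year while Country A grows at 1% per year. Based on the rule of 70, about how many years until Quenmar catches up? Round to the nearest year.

The growth-rate gap is 6.7% − 1% = 5.7 percentage points.
So the ratio between them halves every 70/5.7 ≈ 12.28 years.
A 7.7× gap takes log₂(7.7) ≈ 2.94 halvings to close: 2.94 × 12.28 ≈ 36 years.

≈ 36 years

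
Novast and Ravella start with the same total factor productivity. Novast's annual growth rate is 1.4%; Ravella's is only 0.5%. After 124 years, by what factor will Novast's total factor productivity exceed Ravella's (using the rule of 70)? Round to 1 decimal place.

roughly 3.0 times

Rate gap = 1.4% − 0.5% = 0.9 points.
The ratio doubles every 70/0.9 ≈ 77.78 years.
124/77.78 ≈ 1.59 doublings → ratio ≈ 2^1.59 ≈ 3.0.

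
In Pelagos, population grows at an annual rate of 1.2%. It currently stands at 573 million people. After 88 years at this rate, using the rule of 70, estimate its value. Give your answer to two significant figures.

around 1600 million people

Doubling time ≈ 70/1.2 = 58.33 years.
88 years is 88/58.33 ≈ 1.51 doublings, a factor of 2^1.51 ≈ 2.85.
573 × 2.85 ≈ 1600 million people.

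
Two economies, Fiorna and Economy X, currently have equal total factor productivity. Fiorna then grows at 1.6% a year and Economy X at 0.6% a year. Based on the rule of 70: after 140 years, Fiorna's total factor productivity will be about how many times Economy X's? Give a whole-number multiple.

approximately 4 times

Fiorna pulls ahead at 1 pp per year, so the ratio doubles every 70/1 ≈ 70.00 years.
In 140 years that's 2.00 doublings: 2^2.00 ≈ 4.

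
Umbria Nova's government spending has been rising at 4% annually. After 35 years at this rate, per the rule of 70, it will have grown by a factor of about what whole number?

At 4% one doubling takes ≈ 17.50 years; 35 years is 2 of them, so ×4.

≈ 4 times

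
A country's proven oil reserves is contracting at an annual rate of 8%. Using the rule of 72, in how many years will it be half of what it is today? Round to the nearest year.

roughly 9 years

Falling at 8%, it halves about every 72/8 = 9.00 years.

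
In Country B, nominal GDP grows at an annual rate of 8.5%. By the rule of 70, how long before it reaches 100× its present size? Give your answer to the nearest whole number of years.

Doubling time ≈ 70/8.5 = 8.24 years.
Reaching 100× takes log₂(100) ≈ 6.64 doublings.
6.64 × 8.24 ≈ 55 years.

around 55 years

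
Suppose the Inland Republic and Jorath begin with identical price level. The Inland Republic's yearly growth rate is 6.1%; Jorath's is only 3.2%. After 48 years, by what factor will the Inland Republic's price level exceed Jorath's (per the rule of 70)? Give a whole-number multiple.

Only the 2.9-point difference matters.
70/2.9 ≈ 24.14 years per doubling of the ratio; 48 years gives 1.99 doublings, so ≈ 4×.

4 times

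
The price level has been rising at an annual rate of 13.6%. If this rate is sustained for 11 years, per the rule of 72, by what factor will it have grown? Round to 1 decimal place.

Doubling time ≈ 72/13.6 = 5.29 years.
11 years / 5.29 ≈ 2.08 doublings → factor 2^2.08 ≈ 4.2.

4.2 times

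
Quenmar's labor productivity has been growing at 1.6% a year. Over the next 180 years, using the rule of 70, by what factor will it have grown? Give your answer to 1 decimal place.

Doubling time ≈ 70/1.6 = 43.75 years.
180 years / 43.75 ≈ 4.11 doublings → factor 2^4.11 ≈ 17.3.

around 17.3 times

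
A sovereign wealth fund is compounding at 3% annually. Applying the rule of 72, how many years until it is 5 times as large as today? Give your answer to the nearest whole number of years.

Doubling time ≈ 72/3 = 24.00 years.
5× is log₂ 5 ≈ 2.32 doublings, so ≈ 2.32 × 24.00 = 56 years.

approximately 56 years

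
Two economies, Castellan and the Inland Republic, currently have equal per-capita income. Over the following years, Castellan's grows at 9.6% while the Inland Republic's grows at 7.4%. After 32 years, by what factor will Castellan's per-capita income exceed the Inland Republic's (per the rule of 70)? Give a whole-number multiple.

Rate gap = 9.6% − 7.4% = 2.2 points.
The ratio doubles every 70/2.2 ≈ 31.82 years.
32/31.82 ≈ 1.01 doublings → ratio ≈ 2^1.01 ≈ 2.

roughly 2 times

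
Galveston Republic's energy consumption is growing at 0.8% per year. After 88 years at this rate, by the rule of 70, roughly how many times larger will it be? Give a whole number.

Doubling time ≈ 70/0.8 = 87.50 years.
88/87.50 ≈ 1 doubling, so about 2^1 = 2×.

≈ 2 times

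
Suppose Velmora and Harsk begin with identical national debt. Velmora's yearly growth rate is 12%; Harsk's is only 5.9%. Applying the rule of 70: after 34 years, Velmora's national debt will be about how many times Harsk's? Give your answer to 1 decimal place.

Only the 6.1-point difference matters.
70/6.1 ≈ 11.48 years per doubling of the ratio; 34 years gives 2.96 doublings, so ≈ 7.8×.

7.8 times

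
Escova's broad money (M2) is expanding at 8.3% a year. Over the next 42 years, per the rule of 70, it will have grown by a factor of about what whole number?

Doubling time ≈ 70/8.3 = 8.43 years.
42/8.43 ≈ 5 doublings, so about 2^5 = 32×.

≈ 32 times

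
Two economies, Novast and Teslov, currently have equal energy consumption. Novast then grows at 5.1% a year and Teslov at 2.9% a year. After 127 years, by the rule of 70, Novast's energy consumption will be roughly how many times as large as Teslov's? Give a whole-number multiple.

Rate gap = 5.1% − 2.9% = 2.2 points.
The ratio doubles every 70/2.2 ≈ 31.82 years.
127/31.82 ≈ 3.99 doublings → ratio ≈ 2^3.99 ≈ 16.

≈ 16 times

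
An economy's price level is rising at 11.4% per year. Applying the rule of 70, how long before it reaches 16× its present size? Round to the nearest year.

At 11.4% it doubles every 70/11.4 ≈ 6.14 years.
16× is 4 doublings, so 4 × 6.14 ≈ 25 years.

about 25 years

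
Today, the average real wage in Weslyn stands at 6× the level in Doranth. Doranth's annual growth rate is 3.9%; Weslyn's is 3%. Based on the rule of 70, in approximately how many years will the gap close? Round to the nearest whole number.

201 years

The growth-rate gap is 3.9% − 3% = 0.9 percentage points.
So the ratio between them halves every 70/0.9 ≈ 77.78 years.
A 6× gap takes log₂(6) ≈ 2.58 halvings to close: 2.58 × 77.78 ≈ 201 years.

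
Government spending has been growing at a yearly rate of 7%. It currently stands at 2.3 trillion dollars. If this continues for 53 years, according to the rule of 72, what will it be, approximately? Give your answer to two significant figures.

around 82 trillion dollars

Doubling time ≈ 72/7 = 10.29 years.
53 years is 53/10.29 ≈ 5.15 doublings, a factor of 2^5.15 ≈ 35.51.
2.3 × 35.51 ≈ 82 trillion dollars.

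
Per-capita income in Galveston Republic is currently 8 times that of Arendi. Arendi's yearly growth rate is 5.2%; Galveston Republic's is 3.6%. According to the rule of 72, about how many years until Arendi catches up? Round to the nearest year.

Arendi gains on Galveston Republic at 5.2% − 3.6% = 1.6 points a year.
At that relative rate the gap halves every 72/1.6 ≈ 45.00 years.
An 8 times gap closes after 3 halvings: 3 × 45.00 ≈ 135 years.

roughly 135 years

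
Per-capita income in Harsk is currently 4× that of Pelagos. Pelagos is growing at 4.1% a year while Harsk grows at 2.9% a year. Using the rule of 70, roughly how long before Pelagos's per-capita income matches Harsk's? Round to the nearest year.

approximately 117 years

Pelagos gains on Harsk at 4.1% − 2.9% = 1.2 points a year.
At that relative rate the gap halves every 70/1.2 ≈ 58.33 years.
A 4× gap closes after 2 halvings: 2 × 58.33 ≈ 117 years.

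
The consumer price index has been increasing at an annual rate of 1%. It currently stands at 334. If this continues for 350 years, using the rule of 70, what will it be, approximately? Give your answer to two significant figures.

It doubles every 70/1 ≈ 70.00 years, so 350 years is 5.00 doublings.
2^5.00 ≈ 32.00; 334 × 32.00 ≈ 11000.

about 11000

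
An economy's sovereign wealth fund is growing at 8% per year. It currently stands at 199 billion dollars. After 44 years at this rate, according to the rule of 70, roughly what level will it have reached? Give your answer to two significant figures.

Doubling time ≈ 70/8 = 8.75 years.
44 years is 44/8.75 ≈ 5.03 doublings, a factor of 2^5.03 ≈ 32.67.
199 × 32.67 ≈ 6500 billion dollars.

roughly 6500 billion dollars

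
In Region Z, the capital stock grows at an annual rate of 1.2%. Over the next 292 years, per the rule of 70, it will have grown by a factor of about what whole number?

70/1.2 ≈ 58.33 years per doubling.
292 years fits 5 doublings: 2^5 = 32.

roughly 32 times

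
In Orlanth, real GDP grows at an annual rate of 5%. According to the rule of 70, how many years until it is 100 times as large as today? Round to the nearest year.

around 93 years

Doubling time ≈ 70/5 = 14.00 years.
Reaching 100× takes log₂(100) ≈ 6.64 doublings.
6.64 × 14.00 ≈ 93 years.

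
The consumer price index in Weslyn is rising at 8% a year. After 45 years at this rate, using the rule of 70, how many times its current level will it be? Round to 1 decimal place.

Doubles every ≈ 8.75 years (70/8).
45 years is 5.14 doublings; 2^5.14 ≈ 35.3×.

about 35.3 times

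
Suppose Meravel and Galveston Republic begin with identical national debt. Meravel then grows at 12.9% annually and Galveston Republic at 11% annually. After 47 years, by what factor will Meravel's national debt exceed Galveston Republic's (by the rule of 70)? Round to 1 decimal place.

Rate gap = 12.9% − 11% = 1.9 points.
The ratio doubles every 70/1.9 ≈ 36.84 years.
47/36.84 ≈ 1.28 doublings → ratio ≈ 2^1.28 ≈ 2.4.

2.4 times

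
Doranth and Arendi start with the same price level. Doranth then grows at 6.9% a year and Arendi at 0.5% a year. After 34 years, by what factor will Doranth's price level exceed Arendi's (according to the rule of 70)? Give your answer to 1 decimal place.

Only the 6.4-point difference matters.
70/6.4 ≈ 10.94 years per doubling of the ratio; 34 years gives 3.11 doublings, so ≈ 8.6×.

8.6 times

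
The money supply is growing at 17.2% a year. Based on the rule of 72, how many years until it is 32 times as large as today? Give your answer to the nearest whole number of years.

approximately 21 years

Doubling time ≈ 72/17.2 = 4.19 years.
32 = 2^5, so 5 doublings → 21 years.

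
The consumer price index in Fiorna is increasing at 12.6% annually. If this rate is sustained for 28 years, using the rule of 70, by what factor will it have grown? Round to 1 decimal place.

approximately 32.9 times

Doubling time ≈ 70/12.6 = 5.56 years.
28 years / 5.56 ≈ 5.04 doublings → factor 2^5.04 ≈ 32.9.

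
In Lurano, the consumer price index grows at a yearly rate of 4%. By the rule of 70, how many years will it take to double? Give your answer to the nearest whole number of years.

70/4 ≈ 17.50, so it doubles roughly every 18 years.

around 18 years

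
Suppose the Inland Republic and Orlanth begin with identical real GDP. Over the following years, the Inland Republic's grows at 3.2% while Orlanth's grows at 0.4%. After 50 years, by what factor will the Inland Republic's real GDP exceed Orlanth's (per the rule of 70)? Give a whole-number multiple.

the Inland Republic pulls ahead at 2.8 pp per year, so the ratio doubles every 70/2.8 ≈ 25.00 years.
In 50 years that's 2.00 doublings: 2^2.00 ≈ 4.

4 times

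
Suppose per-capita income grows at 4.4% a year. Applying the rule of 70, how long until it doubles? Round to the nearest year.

Doubling time ≈ 70 / 4.4 = 15.91 years.

16 years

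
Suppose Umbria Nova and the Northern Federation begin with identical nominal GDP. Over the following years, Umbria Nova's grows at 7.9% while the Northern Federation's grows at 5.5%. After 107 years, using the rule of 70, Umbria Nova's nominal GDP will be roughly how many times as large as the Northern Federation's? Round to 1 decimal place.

Rate gap = 7.9% − 5.5% = 2.4 points.
The ratio doubles every 70/2.4 ≈ 29.17 years.
107/29.17 ≈ 3.67 doublings → ratio ≈ 2^3.67 ≈ 12.7.

approximately 12.7 times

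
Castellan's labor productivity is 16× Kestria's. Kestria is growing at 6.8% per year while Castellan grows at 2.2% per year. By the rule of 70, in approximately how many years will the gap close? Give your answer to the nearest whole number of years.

The growth-rate gap is 6.8% − 2.2% = 4.6 percentage points.
So the ratio between them halves every 70/4.6 ≈ 15.22 years.
A 16× gap closes after 4 halvings: 4 × 15.22 ≈ 61 years.

about 61 years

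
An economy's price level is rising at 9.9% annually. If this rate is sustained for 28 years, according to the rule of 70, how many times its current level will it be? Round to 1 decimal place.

about 15.6 times

Doubles every ≈ 7.07 years (70/9.9).
28 years is 3.96 doublings; 2^3.96 ≈ 15.6×.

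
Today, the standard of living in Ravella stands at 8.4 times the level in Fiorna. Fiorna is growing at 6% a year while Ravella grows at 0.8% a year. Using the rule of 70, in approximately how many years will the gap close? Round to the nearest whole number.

Fiorna gains on Ravella at 6% − 0.8% = 5.2 points a year.
At that relative rate the gap halves every 70/5.2 ≈ 13.46 years.
An 8.4 times gap takes log₂(8.4) ≈ 3.07 halvings to close: 3.07 × 13.46 ≈ 41 years.

≈ 41 years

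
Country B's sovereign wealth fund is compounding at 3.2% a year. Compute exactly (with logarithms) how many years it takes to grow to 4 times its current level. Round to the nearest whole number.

t = ln(4) / ln(1 + 0.032) = 1.3863 / 0.031499 ≈ 44.01.
≈ 44 years.

44 years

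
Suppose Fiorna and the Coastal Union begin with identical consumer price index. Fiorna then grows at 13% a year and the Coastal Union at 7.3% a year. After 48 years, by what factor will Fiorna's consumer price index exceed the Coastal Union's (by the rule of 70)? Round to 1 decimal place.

Fiorna pulls ahead at 5.7 pp per year, so the ratio doubles every 70/5.7 ≈ 12.28 years.
In 48 years that's 3.91 doublings: 2^3.91 ≈ 15.0.

15.0 times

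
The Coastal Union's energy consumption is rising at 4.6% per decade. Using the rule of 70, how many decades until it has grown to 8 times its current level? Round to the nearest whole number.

One doubling takes 70/4.6 = 15.22 decades.
8× is 3 doublings, so 3 × 15.22 ≈ 46 decades.

≈ 46 decades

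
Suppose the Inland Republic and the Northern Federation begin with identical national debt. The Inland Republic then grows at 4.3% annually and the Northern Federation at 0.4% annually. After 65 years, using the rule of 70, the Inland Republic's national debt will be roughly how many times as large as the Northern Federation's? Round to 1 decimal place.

approximately 12.3 times

the Inland Republic pulls ahead at 3.9 pp per year, so the ratio doubles every 70/3.9 ≈ 17.95 years.
In 65 years that's 3.62 doublings: 2^3.62 ≈ 12.3.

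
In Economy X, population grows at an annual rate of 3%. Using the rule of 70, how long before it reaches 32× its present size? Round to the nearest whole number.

At 3% it doubles every 70/3 ≈ 23.33 years.
32× is 5 doublings, so 5 × 23.33 ≈ 117 years.

approximately 117 years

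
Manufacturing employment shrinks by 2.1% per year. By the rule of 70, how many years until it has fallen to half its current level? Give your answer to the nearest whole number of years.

Falling at 2.1%, it halves about every 70/2.1 = 33.33 years.

around 33 years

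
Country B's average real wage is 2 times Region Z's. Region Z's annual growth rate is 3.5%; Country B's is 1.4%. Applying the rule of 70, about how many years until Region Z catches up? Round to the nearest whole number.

Region Z gains on Country B at 3.5% − 1.4% = 2.1 points a year.
At that relative rate the gap halves every 70/2.1 ≈ 33.33 years.
A 2 times gap closes after 1 halving: 1 × 33.33 ≈ 33 years.

33 years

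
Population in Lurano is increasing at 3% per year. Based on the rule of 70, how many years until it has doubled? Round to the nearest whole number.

At 3%, doubling takes about 70/3 = 23.33 years.

approximately 23 years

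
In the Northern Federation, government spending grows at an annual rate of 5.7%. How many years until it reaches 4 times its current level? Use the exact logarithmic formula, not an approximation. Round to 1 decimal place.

t = ln(4) / ln(1 + 0.057) = 1.3863 / 0.055435 ≈ 25.01.

25.0 years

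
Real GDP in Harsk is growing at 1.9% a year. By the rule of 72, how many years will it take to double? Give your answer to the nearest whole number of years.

72/1.9 ≈ 37.89, so it doubles roughly every 38 years.

around 38 years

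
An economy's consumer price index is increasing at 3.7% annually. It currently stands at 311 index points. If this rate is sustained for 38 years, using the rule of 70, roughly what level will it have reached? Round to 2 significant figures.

It doubles every 70/3.7 ≈ 18.92 years, so 38 years is 2.01 doublings.
2^2.01 ≈ 4.03; 311 × 4.03 ≈ 1300 index points.

around 1300 index points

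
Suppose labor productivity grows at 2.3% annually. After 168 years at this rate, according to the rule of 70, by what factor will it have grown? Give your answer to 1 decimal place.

Doubles every ≈ 30.43 years (70/2.3).
168 years is 5.52 doublings; 2^5.52 ≈ 45.9×.

around 45.9 times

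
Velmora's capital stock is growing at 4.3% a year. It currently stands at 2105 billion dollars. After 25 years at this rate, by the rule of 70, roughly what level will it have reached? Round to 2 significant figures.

around 6100 billion dollars

It doubles every 70/4.3 ≈ 16.28 years, so 25 years is 1.54 doublings.
2^1.54 ≈ 2.91; 2105 × 2.91 ≈ 6100 billion dollars.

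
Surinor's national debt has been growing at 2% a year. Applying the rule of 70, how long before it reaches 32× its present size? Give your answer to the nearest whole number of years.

approximately 175 years

One doubling takes 70/2 = 35.00 years.
32× is 5 doublings, so 5 × 35.00 ≈ 175 years.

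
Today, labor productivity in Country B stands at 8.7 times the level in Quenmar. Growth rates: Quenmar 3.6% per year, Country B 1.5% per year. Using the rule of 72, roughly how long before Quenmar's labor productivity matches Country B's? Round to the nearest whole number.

about 107 years

Quenmar gains on Country B at 3.6% − 1.5% = 2.1 points a year.
At that relative rate the gap halves every 72/2.1 ≈ 34.29 years.
An 8.7 times gap takes log₂(8.7) ≈ 3.12 halvings to close: 3.12 × 34.29 ≈ 107 years.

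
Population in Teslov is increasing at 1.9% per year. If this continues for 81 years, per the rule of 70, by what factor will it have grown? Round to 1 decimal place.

Doubles every ≈ 36.84 years (70/1.9).
81 years is 2.20 doublings; 2^2.20 ≈ 4.6×.

4.6 times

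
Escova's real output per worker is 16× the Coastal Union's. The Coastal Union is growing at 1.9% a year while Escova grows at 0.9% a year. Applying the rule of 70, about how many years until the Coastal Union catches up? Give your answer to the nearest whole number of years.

the Coastal Union gains on Escova at 1.9% − 0.9% = 1 point a year.
At that relative rate the gap halves every 70/1 ≈ 70.00 years.
A 16× gap closes after 4 halvings: 4 × 70.00 ≈ 280 years.

280 years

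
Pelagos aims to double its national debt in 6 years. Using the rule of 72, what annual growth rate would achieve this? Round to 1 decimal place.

72 / 6 ≈ 12.00, so about 12.0% a year.

≈ 12.0%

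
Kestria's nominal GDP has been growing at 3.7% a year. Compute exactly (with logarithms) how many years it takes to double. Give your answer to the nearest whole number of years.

t = ln(2) / ln(1 + 0.037) = 0.6931 / 0.036332 ≈ 19.08.
≈ 19 years.

19 years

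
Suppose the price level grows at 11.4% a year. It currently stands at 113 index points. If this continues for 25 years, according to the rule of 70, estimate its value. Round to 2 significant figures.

Doubling time ≈ 70/11.4 = 6.14 years.
25 years is 25/6.14 ≈ 4.07 doublings, a factor of 2^4.07 ≈ 16.80.
113 × 16.80 ≈ 1900 index points.

≈ 1900 index points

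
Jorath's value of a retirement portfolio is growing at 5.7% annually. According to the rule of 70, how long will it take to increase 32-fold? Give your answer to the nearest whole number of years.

approximately 61 years

One doubling takes 70/5.7 = 12.28 years.
Getting to 32× needs 5 doublings: 5 × 12.28 ≈ 61 years.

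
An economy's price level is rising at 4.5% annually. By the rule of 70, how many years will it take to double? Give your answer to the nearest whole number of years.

around 16 years

70/4.5 ≈ 15.56, so it doubles roughly every 16 years.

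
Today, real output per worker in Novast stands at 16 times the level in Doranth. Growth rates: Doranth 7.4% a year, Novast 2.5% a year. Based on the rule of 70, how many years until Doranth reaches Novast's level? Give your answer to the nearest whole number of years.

roughly 57 years

What matters is the difference: 4.9 pp.
Rule of 70 on the gap: the ratio halves every 70/4.9 ≈ 14.29 years.
A 16 times gap closes after 4 halvings: 4 × 14.29 ≈ 57 years.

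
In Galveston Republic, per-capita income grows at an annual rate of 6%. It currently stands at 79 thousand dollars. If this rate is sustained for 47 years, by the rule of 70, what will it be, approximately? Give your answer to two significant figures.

roughly 1300 thousand dollars

It doubles every 70/6 ≈ 11.67 years, so 47 years is 4.03 doublings.
2^4.03 ≈ 16.34; 79 × 16.34 ≈ 1300 thousand dollars.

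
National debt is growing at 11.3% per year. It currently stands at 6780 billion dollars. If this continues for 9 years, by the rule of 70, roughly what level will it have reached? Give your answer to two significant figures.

about 19000 billion dollars

Doubling time ≈ 70/11.3 = 6.19 years.
9 years is 9/6.19 ≈ 1.45 doublings, a factor of 2^1.45 ≈ 2.73.
6780 × 2.73 ≈ 19000 billion dollars.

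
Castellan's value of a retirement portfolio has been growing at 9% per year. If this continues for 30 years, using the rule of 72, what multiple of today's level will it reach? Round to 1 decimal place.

Doubling time ≈ 72/9 = 8.00 years.
30 years / 8.00 ≈ 3.75 doublings → factor 2^3.75 ≈ 13.5.

approximately 13.5 times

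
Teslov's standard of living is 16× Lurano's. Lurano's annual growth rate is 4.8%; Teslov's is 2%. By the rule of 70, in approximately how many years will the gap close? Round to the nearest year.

approximately 100 years

The growth-rate gap is 4.8% − 2% = 2.8 percentage points.
So the ratio between them halves every 70/2.8 ≈ 25.00 years.
A 16× gap closes after 4 halvings: 4 × 25.00 ≈ 100 years.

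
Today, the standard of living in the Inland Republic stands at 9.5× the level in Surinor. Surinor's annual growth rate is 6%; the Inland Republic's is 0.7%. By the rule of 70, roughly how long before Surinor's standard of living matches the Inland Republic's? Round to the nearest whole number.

The growth-rate gap is 6% − 0.7% = 5.3 percentage points.
So the ratio between them halves every 70/5.3 ≈ 13.21 years.
A 9.5× gap takes log₂(9.5) ≈ 3.25 halvings to close: 3.25 × 13.21 ≈ 43 years.

roughly 43 years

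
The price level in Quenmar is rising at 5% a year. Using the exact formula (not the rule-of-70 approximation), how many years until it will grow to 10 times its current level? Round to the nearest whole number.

47 years

t = ln(10) / ln(1 + 0.05) = 2.3026 / 0.048790 ≈ 47.19.
≈ 47 years.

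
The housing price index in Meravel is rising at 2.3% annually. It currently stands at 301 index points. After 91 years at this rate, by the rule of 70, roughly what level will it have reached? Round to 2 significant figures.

Doubling time ≈ 70/2.3 = 30.43 years.
91 years is 91/30.43 ≈ 2.99 doublings, a factor of 2^2.99 ≈ 7.94.
301 × 7.94 ≈ 2400 index points.

roughly 2400 index points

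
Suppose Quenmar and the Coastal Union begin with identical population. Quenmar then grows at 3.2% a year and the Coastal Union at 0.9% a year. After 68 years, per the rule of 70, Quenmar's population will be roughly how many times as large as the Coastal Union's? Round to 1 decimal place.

Quenmar pulls ahead at 2.3 pp per year, so the ratio doubles every 70/2.3 ≈ 30.43 years.
In 68 years that's 2.23 doublings: 2^2.23 ≈ 4.7.

about 4.7 times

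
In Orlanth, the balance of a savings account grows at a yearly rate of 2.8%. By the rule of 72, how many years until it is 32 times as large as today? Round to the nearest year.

roughly 129 years

At 2.8% it doubles every 72/2.8 ≈ 25.71 years.
32 = 2^5, so 5 doublings → 129 years.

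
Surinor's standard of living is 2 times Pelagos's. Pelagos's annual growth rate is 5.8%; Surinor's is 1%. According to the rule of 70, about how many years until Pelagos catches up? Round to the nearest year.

The growth-rate gap is 5.8% − 1% = 4.8 percentage points.
So the ratio between them halves every 70/4.8 ≈ 14.58 years.
A 2 times gap closes after 1 halving: 1 × 14.58 ≈ 15 years.

roughly 15 years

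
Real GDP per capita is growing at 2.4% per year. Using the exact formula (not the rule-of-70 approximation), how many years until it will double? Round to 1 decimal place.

29.2 years

t = ln(2) / ln(1 + 0.024) = 0.6931 / 0.023717 ≈ 29.22.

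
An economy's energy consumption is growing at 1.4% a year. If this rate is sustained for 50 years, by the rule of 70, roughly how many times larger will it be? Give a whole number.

approximately 2 times

70/1.4 ≈ 50.00 years per doubling.
50 years fits 1 doubling: 2^1 = 2.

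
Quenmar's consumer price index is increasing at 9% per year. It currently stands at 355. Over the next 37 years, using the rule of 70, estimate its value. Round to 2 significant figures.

It doubles every 70/9 ≈ 7.78 years, so 37 years is 4.76 doublings.
2^4.76 ≈ 27.10; 355 × 27.10 ≈ 9600.

≈ 9600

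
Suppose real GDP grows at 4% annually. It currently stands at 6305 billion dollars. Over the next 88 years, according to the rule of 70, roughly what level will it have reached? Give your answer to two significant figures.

It doubles every 70/4 ≈ 17.50 years, so 88 years is 5.03 doublings.
2^5.03 ≈ 32.67; 6305 × 32.67 ≈ 210000 billion dollars.

about 210000 billion dollars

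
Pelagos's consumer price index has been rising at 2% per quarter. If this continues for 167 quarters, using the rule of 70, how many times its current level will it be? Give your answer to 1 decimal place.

about 27.3 times

Doubles every ≈ 35.00 quarters (70/2).
167 quarters is 4.77 doublings; 2^4.77 ≈ 27.3×.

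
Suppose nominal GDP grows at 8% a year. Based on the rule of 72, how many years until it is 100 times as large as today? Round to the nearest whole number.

about 60 years

One doubling takes 72/8 = 9.00 years.
Reaching 100× takes log₂(100) ≈ 6.64 doublings.
6.64 × 9.00 ≈ 60 years.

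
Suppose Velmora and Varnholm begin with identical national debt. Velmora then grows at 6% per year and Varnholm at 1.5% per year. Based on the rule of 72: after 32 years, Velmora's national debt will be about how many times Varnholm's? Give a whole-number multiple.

Rate gap = 6% − 1.5% = 4.5 points.
The ratio doubles every 72/4.5 ≈ 16.00 years.
32/16.00 ≈ 2.00 doublings → ratio ≈ 2^2.00 ≈ 4.

≈ 4 times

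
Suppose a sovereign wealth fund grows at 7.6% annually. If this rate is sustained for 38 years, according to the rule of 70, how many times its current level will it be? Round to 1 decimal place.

Doubling time ≈ 70/7.6 = 9.21 years.
38 years / 9.21 ≈ 4.13 doublings → factor 2^4.13 ≈ 17.5.

≈ 17.5 times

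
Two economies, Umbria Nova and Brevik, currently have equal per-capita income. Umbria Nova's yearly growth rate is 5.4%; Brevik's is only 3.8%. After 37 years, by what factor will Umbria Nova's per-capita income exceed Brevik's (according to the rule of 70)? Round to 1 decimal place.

Rate gap = 5.4% − 3.8% = 1.6 points.
The ratio doubles every 70/1.6 ≈ 43.75 years.
37/43.75 ≈ 0.85 doublings → ratio ≈ 2^0.85 ≈ 1.8.

1.8 times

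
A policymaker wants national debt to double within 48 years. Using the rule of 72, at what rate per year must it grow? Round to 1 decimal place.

≈ 1.5% per year

72 / 48 ≈ 1.50, so about 1.5% per year.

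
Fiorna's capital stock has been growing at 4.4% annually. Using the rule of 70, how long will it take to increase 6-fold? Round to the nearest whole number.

Doubling time ≈ 70/4.4 = 15.91 years.
6× is log₂ 6 ≈ 2.58 doublings, so ≈ 2.58 × 15.91 = 41 years.

≈ 41 years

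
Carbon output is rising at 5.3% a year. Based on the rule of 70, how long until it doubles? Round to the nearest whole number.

roughly 13 years

At 5.3%, doubling takes about 70/5.3 = 13.21 years.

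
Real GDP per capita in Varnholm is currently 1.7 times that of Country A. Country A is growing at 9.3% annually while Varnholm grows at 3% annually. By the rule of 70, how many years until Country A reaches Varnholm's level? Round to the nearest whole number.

about 9 years

Country A gains on Varnholm at 9.3% − 3% = 6.3 points a year.
At that relative rate the gap halves every 70/6.3 ≈ 11.11 years.
A 1.7 times gap takes log₂(1.7) ≈ 0.77 halvings to close: 0.77 × 11.11 ≈ 9 years.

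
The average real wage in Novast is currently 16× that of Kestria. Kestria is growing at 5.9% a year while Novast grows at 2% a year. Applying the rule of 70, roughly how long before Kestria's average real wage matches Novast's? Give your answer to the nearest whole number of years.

≈ 72 years

What matters is the difference: 3.9 pp.
Rule of 70 on the gap: the ratio halves every 70/3.9 ≈ 17.95 years.
A 16× gap closes after 4 halvings: 4 × 17.95 ≈ 72 years.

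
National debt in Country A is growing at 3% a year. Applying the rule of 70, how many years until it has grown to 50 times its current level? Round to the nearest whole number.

Doubling time ≈ 70/3 = 23.33 years.
50× is log₂ 50 ≈ 5.64 doublings, so ≈ 5.64 × 23.33 = 132 years.

≈ 132 years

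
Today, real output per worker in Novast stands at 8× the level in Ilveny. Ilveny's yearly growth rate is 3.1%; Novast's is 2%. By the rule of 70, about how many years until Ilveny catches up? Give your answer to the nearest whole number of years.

approximately 191 years

What matters is the difference: 1.1 pp.
Rule of 70 on the gap: the ratio halves every 70/1.1 ≈ 63.64 years.
An 8× gap closes after 3 halvings: 3 × 63.64 ≈ 191 years.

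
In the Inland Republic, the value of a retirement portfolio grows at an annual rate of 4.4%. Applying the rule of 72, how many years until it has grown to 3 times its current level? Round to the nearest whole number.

about 26 years

One doubling takes 72/4.4 = 16.36 years.
3× is log₂ 3 ≈ 1.58 doublings, so ≈ 1.58 × 16.36 = 26 years.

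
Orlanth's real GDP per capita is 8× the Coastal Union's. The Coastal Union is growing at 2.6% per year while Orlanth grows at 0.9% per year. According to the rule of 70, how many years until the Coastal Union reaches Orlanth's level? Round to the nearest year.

the Coastal Union gains on Orlanth at 2.6% − 0.9% = 1.7 points a year.
At that relative rate the gap halves every 70/1.7 ≈ 41.18 years.
An 8× gap closes after 3 halvings: 3 × 41.18 ≈ 124 years.

124 years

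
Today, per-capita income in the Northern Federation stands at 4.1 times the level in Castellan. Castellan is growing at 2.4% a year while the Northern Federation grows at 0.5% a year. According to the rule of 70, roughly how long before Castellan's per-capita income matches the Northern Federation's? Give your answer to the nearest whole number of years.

The growth-rate gap is 2.4% − 0.5% = 1.9 percentage points.
So the ratio between them halves every 70/1.9 ≈ 36.84 years.
A 4.1 times gap takes log₂(4.1) ≈ 2.04 halvings to close: 2.04 × 36.84 ≈ 75 years.

approximately 75 years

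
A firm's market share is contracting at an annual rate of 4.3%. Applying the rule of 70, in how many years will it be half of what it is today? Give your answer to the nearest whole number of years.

The rule works in reverse for decay: 70/4.3 ≈ 16.28 years to halve.

roughly 16 years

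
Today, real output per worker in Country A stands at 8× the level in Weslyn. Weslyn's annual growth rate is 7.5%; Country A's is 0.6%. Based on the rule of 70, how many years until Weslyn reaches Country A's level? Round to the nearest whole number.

What matters is the difference: 6.9 pp.
Rule of 70 on the gap: the ratio halves every 70/6.9 ≈ 10.14 years.
An 8× gap closes after 3 halvings: 3 × 10.14 ≈ 30 years.

around 30 years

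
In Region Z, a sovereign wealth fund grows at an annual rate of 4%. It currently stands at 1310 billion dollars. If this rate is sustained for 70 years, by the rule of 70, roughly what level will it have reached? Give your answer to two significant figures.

≈ 21000 billion dollars

It doubles every 70/4 ≈ 17.50 years, so 70 years is 4.00 doublings.
2^4.00 ≈ 16.00; 1310 × 16.00 ≈ 21000 billion dollars.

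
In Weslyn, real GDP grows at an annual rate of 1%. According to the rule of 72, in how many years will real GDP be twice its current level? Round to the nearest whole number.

around 72 years

At 1%, doubling takes about 72/1 = 72.00 years.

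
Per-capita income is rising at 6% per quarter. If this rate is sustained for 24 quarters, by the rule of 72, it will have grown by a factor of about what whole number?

72/6 ≈ 12.00 quarters per doubling.
24 quarters fits 2 doublings: 2^2 = 4.

approximately 4 times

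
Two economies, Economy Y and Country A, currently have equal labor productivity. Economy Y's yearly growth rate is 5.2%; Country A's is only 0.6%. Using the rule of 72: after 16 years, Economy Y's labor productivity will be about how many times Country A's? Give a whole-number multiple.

Only the 4.6-point difference matters.
72/4.6 ≈ 15.65 years per doubling of the ratio; 16 years gives 1.02 doublings, so ≈ 2×.

about 2 times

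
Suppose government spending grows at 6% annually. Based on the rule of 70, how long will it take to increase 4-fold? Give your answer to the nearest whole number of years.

≈ 23 years

Doubling time ≈ 70/6 = 11.67 years.
4 = 2^2, so 2 doublings → 23 years.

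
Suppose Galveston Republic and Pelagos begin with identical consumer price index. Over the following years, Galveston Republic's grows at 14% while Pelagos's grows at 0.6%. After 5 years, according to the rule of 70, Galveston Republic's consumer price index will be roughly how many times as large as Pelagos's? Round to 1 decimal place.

Rate gap = 14% − 0.6% = 13.4 points.
The ratio doubles every 70/13.4 ≈ 5.22 years.
5/5.22 ≈ 0.96 doublings → ratio ≈ 2^0.96 ≈ 1.9.

approximately 1.9 times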